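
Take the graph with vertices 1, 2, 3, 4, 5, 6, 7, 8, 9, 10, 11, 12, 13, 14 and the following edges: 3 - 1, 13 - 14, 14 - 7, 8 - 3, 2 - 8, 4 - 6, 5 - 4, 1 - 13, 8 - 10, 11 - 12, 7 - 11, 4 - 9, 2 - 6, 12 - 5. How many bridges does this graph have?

The edges on the cycle 2-8-3-1-13-14-7-11-12-5-4-6-2 are not bridges since each lies on that cycle.
But removing 8 - 10 disconnects 8 from 10; removing 4 - 9 disconnects 4 from 9 — these are bridges.
That makes 2 bridges.

2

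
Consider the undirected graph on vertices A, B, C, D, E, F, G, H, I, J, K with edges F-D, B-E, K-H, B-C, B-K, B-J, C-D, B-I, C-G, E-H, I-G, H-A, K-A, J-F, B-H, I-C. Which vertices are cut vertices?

Removing B increases the component count from 1 to 2, so B is a cut vertex.
By contrast removing D leaves 1 component; it is not a cut vertex. No other vertex is a cut vertex either.

B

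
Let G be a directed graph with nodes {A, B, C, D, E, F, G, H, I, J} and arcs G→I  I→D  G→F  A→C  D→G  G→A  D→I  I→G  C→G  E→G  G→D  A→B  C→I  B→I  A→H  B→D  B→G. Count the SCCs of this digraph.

{A, B, C, D, G, I} are all mutually reachable — one SCC of size 6.
{F} is an SCC by itself.
{H} is an SCC by itself.
{E} is an SCC by itself.
{J} is an SCC by itself.
That gives 5 strongly connected components.

5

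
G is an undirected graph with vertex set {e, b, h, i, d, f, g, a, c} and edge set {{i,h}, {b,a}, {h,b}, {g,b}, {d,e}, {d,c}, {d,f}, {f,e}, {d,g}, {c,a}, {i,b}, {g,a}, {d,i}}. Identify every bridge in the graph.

none

The edges on the cycle d-f-e-d are not bridges since each lies on that cycle.
Every edge lies on some cycle, so there are no bridges.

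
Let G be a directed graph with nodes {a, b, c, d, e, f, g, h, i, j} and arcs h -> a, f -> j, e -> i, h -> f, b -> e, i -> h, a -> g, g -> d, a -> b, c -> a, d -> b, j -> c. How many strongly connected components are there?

1

{a, b, c, d, e, f, g, h, i, j} are all mutually reachable — one SCC of size 10.
That gives 1 strongly connected component.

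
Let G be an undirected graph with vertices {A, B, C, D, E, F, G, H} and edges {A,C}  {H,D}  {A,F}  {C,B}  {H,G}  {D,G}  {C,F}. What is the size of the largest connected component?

4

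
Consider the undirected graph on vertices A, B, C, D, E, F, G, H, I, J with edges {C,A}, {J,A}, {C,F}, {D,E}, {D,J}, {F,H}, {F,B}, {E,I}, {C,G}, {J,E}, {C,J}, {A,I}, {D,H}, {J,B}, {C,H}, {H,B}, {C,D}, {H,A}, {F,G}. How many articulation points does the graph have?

Removing I, for instance, still leaves 1 component. No single vertex removal increases the component count — the graph has no articulation points.

0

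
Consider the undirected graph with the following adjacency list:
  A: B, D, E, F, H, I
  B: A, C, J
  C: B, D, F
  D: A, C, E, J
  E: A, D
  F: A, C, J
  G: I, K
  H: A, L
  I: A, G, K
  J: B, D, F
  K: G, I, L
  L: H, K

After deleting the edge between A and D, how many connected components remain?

1

A and D are still connected via A-E-D, so the component count stays at 1.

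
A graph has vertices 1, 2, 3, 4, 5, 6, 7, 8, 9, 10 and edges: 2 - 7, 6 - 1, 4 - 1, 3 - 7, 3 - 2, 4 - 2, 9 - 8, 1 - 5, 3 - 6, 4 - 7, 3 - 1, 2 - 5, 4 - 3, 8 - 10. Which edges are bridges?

10-8, 8-9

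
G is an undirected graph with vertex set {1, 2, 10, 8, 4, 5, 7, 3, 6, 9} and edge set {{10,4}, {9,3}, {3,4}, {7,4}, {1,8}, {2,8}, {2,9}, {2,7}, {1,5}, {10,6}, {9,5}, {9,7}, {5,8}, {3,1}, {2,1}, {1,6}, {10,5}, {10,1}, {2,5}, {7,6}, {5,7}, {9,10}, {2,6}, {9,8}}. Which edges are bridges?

The edges on the cycle 3-1-5-7-4-3 are not bridges since each lies on that cycle.
Every edge lies on some cycle, so there are no bridges.

none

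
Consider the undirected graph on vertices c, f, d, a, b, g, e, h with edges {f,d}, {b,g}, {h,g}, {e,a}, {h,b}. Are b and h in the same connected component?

From b we can reach b, g, h, which includes h.

Yes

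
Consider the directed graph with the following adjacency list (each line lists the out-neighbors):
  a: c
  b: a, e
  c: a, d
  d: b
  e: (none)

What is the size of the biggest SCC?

{a, b, c, d} are all mutually reachable — one SCC of size 4.
{e} is an SCC by itself.
The largest has 4 vertices.

4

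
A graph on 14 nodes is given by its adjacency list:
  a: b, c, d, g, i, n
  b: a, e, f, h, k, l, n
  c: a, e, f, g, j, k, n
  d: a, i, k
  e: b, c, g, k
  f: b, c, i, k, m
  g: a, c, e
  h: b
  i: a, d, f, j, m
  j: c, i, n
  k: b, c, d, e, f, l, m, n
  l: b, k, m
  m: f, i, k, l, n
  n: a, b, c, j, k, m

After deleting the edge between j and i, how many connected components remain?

j and i are still connected via j-c-a-i, so the component count stays at 1.

1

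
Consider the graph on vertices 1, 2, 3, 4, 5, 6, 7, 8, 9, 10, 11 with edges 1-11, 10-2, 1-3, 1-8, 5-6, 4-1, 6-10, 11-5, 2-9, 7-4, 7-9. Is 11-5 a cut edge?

No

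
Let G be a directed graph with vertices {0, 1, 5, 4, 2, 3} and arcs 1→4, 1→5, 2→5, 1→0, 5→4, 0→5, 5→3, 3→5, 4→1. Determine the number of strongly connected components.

2

{0, 1, 3, 4, 5} are all mutually reachable — one SCC of size 5.
{2} is an SCC by itself.
That gives 2 strongly connected components.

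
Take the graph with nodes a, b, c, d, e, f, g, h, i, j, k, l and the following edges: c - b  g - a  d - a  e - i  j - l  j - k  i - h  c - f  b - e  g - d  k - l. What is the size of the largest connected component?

Starting from a we can reach a, d, g. That is one component of size 3.
Starting from j we can reach j, k, l. That is one component of size 3.
Starting from b we can reach b, c, e, f, h, i. That is one component of size 6.
The largest has 6 vertices.

6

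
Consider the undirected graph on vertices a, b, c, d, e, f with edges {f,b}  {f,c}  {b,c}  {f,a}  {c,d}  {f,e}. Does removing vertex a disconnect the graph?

Deleting a leaves 1 component (was 1), so a is not a cut vertex.

No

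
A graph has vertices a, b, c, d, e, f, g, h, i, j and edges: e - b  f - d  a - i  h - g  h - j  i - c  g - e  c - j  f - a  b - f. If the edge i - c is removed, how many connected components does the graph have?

i and c are still connected via i-a-f-b-e-g-h-j-c, so the component count stays at 1.

1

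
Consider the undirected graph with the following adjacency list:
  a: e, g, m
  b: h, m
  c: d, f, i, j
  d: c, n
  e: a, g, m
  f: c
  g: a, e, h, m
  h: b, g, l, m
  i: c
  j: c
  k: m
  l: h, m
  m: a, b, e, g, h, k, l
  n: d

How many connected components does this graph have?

2

Starting from c we can reach c, d, f, i, j, n. That is one component of size 6.
Starting from a we can reach a, b, e, g, h, k, l, m. That is one component of size 8.
Total: 2 components.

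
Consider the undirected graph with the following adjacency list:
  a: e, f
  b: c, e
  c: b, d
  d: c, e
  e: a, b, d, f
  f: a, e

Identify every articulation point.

e

Removing e increases the component count from 1 to 2, so e is a cut vertex.
By contrast removing a leaves 1 component; it is not a cut vertex. No other vertex is a cut vertex either.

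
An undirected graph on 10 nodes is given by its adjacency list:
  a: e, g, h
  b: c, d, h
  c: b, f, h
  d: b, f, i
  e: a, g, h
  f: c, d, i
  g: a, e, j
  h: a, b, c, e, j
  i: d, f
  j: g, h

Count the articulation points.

Removing h increases the component count from 1 to 2, so h is a cut vertex.
By contrast removing g leaves 1 component; it is not a cut vertex. No other vertex is a cut vertex either.

1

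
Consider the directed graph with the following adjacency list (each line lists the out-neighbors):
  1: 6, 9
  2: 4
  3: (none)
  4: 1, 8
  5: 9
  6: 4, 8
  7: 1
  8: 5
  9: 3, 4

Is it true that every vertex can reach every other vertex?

There is no directed path from 8 to 2, so the graph is not strongly connected.

No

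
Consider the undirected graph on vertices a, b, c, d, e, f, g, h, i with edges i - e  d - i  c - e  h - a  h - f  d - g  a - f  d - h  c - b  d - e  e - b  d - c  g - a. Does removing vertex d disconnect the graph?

Yes

Deleting d raises the number of components from 1 to 2, so d is a cut vertex.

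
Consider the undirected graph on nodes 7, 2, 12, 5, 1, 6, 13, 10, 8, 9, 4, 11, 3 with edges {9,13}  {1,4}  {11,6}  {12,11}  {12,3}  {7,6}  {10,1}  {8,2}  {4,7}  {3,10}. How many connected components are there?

4

5 is isolated — a component by itself.
Starting from 9 we can reach 9, 13. That is one component of size 2.
Starting from 2 we can reach 2, 8. That is one component of size 2.
Starting from 1 we can reach 1, 3, 4, 6, 7, 10, 11, 12. That is one component of size 8.
Total: 4 components.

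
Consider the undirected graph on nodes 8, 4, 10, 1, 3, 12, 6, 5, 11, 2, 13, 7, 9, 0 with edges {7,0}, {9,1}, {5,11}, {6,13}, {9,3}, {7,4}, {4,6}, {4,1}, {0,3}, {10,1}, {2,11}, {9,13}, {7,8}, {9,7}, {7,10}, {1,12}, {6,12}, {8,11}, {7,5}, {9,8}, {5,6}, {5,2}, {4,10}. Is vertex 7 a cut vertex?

No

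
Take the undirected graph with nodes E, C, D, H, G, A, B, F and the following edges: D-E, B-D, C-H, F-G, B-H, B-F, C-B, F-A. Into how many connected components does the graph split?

1

Starting from A we can reach A, B, C, D, E, F, G, H. That is one component of size 8.
Total: 1 component.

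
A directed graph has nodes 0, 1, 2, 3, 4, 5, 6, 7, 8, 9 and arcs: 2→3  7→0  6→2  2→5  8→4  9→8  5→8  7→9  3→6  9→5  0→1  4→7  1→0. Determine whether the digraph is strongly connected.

No

There is no directed path from 0 to 3, so the graph is not strongly connected.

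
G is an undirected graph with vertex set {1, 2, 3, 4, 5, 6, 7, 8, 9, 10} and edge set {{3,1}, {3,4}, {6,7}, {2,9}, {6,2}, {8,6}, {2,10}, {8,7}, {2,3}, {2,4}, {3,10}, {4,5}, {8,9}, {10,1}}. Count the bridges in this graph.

1

The edges on the cycle 2-3-4-2 are not bridges since each lies on that cycle.
But removing 5 - 4 disconnects 5 from 4 — this is a bridge.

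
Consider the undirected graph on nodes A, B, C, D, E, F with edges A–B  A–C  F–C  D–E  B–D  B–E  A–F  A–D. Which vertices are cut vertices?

A

Removing A increases the component count from 1 to 2, so A is a cut vertex.
By contrast removing E leaves 1 component; it is not a cut vertex. No other vertex is a cut vertex either.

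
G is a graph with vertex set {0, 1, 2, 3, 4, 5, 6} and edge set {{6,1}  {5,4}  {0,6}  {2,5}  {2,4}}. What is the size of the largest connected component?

3

3 is isolated — a component by itself.
Starting from 0 we can reach 0, 1, 6. That is one component of size 3.
Starting from 2 we can reach 2, 4, 5. That is one component of size 3.
The largest has 3 vertices.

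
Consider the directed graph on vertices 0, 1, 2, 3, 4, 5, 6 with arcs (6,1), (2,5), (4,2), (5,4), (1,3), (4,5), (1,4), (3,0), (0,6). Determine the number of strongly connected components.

2

{0, 1, 3, 6} are all mutually reachable — one SCC of size 4.
{2, 4, 5} are all mutually reachable — one SCC of size 3.
That gives 2 strongly connected components.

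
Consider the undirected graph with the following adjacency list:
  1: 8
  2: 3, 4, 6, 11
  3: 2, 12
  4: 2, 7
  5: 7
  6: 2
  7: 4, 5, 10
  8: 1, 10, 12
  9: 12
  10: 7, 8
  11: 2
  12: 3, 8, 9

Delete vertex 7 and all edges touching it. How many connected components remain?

2

With 7 gone, the remaining components are: {5}; {1, 2, 3, 4, 6, 8, 9, 10, 11, 12}.
That is 2 components.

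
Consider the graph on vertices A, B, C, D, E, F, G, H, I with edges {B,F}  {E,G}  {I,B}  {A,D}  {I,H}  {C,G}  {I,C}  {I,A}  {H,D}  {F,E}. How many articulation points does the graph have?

Removing I increases the component count from 1 to 2, so I is a cut vertex.
By contrast removing D leaves 1 component; it is not a cut vertex. No other vertex is a cut vertex either.

1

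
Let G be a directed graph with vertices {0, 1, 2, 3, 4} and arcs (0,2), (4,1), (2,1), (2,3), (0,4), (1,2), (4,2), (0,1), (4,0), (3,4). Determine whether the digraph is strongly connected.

Yes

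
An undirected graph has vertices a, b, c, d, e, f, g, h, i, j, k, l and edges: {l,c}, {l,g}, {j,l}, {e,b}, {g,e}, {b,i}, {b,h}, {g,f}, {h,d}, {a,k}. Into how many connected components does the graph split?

2

Starting from a we can reach a, k. That is one component of size 2.
Starting from b we can reach b, c, d, e, f, g, h, i, j, l. That is one component of size 10.
Total: 2 components.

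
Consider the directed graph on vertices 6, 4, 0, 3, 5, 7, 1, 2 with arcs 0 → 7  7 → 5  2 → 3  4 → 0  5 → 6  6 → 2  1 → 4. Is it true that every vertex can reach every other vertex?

No

There is no directed path from 2 to 7, so the graph is not strongly connected.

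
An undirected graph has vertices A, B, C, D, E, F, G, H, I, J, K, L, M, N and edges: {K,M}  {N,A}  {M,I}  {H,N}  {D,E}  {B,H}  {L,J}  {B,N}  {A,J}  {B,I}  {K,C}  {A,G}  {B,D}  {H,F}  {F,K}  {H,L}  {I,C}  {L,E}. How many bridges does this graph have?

The edges on the cycle B-H-L-E-D-B are not bridges since each lies on that cycle.
But removing G - A disconnects G from A — this is a bridge.

1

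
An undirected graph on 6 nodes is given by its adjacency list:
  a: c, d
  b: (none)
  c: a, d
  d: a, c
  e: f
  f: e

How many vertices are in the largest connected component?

b is isolated — a component by itself.
Starting from e we can reach e, f. That is one component of size 2.
Starting from a we can reach a, c, d. That is one component of size 3.
The largest has 3 vertices.

3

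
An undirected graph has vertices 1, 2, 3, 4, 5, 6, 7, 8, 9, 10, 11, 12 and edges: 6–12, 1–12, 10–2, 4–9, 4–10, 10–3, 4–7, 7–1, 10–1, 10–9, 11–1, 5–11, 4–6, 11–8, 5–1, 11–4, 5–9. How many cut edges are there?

3

The edges on the cycle 5-11-4-10-9-5 are not bridges since each lies on that cycle.
But removing 8–11 disconnects 8 from 11; removing 2–10 disconnects 2 from 10; removing 10–3 disconnects 10 from 3 — these are bridges.
That makes 3 bridges.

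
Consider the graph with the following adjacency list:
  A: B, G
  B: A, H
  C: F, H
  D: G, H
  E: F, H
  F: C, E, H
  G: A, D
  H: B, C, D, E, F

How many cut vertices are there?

Removing H increases the component count from 1 to 2, so H is a cut vertex.
By contrast removing F leaves 1 component; it is not a cut vertex. No other vertex is a cut vertex either.

1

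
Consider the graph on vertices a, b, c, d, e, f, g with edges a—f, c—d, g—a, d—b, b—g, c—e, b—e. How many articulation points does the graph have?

Removing a increases the component count from 1 to 2, so a is a cut vertex.
Removing b increases the component count from 1 to 2, so b is a cut vertex.
Removing g increases the component count from 1 to 2, so g is a cut vertex.
By contrast removing d leaves 1 component; it is not a cut vertex. No other vertex is a cut vertex either.

3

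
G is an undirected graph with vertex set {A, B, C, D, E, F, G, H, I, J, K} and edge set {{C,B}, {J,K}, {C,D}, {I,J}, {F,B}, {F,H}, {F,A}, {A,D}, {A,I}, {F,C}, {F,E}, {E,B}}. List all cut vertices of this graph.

A, F, I, J

Removing A increases the component count from 2 to 3, so A is a cut vertex.
Removing F increases the component count from 2 to 3, so F is a cut vertex.
Removing I increases the component count from 2 to 3, so I is a cut vertex.
Likewise J is a cut vertex.
By contrast removing E leaves 2 components; it is not a cut vertex. No other vertex is a cut vertex either.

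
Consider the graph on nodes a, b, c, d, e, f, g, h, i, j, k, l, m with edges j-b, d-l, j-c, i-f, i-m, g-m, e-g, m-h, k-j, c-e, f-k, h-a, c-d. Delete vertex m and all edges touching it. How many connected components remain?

2

With m gone, the remaining components are: {a, h}; {b, c, d, e, f, g, i, j, k, l}.
That is 2 components.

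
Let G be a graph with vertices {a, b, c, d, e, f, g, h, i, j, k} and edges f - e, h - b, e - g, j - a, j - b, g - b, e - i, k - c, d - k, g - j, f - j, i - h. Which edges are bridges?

The edges on the cycle e-i-h-b-g-e are not bridges since each lies on that cycle.
But removing d - k disconnects d from k; removing k - c disconnects k from c; removing j - a disconnects j from a — these are bridges.

a-j, c-k, d-k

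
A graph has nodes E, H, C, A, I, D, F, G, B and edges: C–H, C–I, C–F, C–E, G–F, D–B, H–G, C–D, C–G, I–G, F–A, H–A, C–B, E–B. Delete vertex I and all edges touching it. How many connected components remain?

1

With I gone, the remaining components are: {A, B, C, D, E, F, G, H}.
That is 1 component.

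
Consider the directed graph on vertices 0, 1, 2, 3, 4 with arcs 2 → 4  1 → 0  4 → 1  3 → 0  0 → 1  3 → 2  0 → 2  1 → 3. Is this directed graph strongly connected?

From 1 we can reach every vertex (0, 1, 2, 3, 4), and every vertex can reach 1 (0, 1, 2, 3, 4). So the whole graph is one strongly connected component.

Yes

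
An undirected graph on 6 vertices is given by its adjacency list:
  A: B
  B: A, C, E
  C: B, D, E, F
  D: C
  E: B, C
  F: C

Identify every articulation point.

B, C

Removing B increases the component count from 1 to 2, so B is a cut vertex.
Removing C increases the component count from 1 to 3, so C is a cut vertex.
By contrast removing D leaves 1 component; it is not a cut vertex. No other vertex is a cut vertex either.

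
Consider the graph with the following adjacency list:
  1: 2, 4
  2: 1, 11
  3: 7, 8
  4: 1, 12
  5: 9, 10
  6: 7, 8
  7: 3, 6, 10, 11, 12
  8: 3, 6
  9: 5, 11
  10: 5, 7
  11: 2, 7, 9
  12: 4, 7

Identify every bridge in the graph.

none

The edges on the cycle 7-3-8-6-7 are not bridges since each lies on that cycle.
Every edge lies on some cycle, so there are no bridges.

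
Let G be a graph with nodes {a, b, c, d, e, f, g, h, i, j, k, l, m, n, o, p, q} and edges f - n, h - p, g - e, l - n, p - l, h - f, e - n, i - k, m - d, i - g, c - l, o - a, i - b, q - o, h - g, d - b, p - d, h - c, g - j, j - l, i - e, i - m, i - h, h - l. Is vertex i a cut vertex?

Deleting i raises the number of components from 2 to 3, so i is a cut vertex.

Yes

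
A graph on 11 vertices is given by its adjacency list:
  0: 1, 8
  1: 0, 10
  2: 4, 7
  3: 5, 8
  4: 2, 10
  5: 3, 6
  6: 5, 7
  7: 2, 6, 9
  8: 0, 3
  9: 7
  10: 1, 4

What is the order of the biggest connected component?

11

Starting from 0 we can reach 0, 1, 2, 3, 4, 5, 6, 7, 8, 9, 10. That is one component of size 11.
The largest has 11 vertices.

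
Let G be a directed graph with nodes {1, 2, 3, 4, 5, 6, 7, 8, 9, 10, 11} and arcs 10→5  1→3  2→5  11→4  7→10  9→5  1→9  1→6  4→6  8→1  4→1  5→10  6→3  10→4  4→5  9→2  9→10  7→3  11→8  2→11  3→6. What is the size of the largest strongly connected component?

8

{1, 2, 4, 5, 8, 9, 10, 11} are all mutually reachable — one SCC of size 8.
{3, 6} are all mutually reachable — one SCC of size 2.
{7} is an SCC by itself.
The largest has 8 vertices.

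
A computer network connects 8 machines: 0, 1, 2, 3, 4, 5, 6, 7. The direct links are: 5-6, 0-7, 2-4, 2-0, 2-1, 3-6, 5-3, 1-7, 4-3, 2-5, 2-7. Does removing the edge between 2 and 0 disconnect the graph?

After removing 2-0, the path 2-7-0 still connects them, so the edge is not a bridge.

No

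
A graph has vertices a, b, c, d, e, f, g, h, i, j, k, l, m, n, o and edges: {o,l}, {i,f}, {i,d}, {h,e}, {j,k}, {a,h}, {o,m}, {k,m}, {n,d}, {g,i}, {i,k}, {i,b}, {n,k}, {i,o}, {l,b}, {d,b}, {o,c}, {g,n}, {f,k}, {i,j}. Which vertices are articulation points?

h, o

Removing h increases the component count from 2 to 3, so h is a cut vertex.
Removing o increases the component count from 2 to 3, so o is a cut vertex.
By contrast removing k leaves 2 components; it is not a cut vertex. No other vertex is a cut vertex either.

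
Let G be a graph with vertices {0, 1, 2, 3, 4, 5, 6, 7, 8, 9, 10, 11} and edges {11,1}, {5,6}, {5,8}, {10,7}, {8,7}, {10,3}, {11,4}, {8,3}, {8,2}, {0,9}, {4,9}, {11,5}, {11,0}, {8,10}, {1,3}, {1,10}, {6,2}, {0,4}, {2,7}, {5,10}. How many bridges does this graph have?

0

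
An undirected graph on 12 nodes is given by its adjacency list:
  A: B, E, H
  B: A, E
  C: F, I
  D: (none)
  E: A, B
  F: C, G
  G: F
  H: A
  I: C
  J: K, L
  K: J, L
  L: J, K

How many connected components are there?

4

D is isolated — a component by itself.
Starting from J we can reach J, K, L. That is one component of size 3.
Starting from C we can reach C, F, G, I. That is one component of size 4.
Starting from A we can reach A, B, E, H. That is one component of size 4.
Total: 4 components.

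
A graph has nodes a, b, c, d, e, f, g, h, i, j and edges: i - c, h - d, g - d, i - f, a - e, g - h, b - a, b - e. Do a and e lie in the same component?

From a we can reach a, b, e, which includes e.

Yes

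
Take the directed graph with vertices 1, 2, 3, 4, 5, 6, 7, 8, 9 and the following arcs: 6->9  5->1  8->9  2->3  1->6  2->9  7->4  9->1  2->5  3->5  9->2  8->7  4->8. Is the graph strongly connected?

No

There is no directed path from 9 to 4, so the graph is not strongly connected.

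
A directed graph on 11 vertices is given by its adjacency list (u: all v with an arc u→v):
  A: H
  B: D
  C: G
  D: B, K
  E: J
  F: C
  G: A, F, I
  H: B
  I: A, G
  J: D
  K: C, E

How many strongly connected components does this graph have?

1

{A, B, C, D, E, F, G, H, I, J, K} are all mutually reachable — one SCC of size 11.
That gives 1 strongly connected component.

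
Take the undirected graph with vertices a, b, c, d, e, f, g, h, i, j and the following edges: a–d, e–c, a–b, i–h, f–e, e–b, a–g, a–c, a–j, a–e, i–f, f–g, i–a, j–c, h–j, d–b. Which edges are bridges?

none

The edges on the cycle i-h-j-a-i are not bridges since each lies on that cycle.
Every edge lies on some cycle, so there are no bridges.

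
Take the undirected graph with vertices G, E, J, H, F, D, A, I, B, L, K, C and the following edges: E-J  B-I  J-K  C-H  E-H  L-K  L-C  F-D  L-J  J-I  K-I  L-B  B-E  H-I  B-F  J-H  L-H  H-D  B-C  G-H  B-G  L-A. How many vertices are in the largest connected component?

12

Starting from A we can reach A, B, C, D, E, F, G, H, I, J, K, L. That is one component of size 12.
The largest has 12 vertices.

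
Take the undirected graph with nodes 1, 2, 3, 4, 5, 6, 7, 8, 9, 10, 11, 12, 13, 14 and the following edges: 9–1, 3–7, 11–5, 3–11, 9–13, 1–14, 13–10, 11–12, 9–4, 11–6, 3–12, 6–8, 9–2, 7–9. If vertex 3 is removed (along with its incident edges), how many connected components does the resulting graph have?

2

With 3 gone, the remaining components are: {5, 6, 8, 11, 12}; {1, 2, 4, 7, 9, 10, 13, 14}.
That is 2 components.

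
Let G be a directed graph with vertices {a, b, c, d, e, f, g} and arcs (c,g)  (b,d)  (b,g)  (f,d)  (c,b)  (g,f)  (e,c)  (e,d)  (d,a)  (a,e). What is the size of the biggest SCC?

7

{a, b, c, d, e, f, g} are all mutually reachable — one SCC of size 7.
The largest has 7 vertices.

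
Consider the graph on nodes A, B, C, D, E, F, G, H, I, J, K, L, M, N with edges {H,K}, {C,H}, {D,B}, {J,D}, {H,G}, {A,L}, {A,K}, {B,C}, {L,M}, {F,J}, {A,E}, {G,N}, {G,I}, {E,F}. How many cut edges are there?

5

The edges on the cycle A-E-F-J-D-B-C-H-K-A are not bridges since each lies on that cycle.
But removing L-M disconnects L from M; removing G-H disconnects G from H; removing G-N disconnects G from N; removing G-I disconnects G from I — these are bridges.
In total 5 edges are bridges.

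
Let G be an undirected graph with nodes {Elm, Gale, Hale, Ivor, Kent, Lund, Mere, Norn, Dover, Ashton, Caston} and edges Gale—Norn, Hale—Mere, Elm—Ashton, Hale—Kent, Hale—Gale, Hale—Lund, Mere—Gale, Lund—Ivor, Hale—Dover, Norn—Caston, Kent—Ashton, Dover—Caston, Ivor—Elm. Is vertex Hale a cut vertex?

Deleting Hale raises the number of components from 1 to 2, so Hale is a cut vertex.

Yes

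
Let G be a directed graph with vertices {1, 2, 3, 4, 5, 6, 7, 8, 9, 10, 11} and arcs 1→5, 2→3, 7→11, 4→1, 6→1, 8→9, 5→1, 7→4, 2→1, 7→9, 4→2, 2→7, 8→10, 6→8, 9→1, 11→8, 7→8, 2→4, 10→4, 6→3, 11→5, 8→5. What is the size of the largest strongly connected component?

{2, 4, 7, 8, 10, 11} are all mutually reachable — one SCC of size 6.
{1, 5} are all mutually reachable — one SCC of size 2.
{6} is an SCC by itself.
{3} is an SCC by itself.
{9} is an SCC by itself.
The largest has 6 vertices.

6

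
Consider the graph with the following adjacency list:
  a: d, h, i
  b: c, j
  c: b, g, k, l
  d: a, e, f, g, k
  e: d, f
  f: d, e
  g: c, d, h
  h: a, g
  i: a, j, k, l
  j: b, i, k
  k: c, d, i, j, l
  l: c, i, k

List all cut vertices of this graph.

Removing d increases the component count from 1 to 2, so d is a cut vertex.
By contrast removing j leaves 1 component; it is not a cut vertex. No other vertex is a cut vertex either.

d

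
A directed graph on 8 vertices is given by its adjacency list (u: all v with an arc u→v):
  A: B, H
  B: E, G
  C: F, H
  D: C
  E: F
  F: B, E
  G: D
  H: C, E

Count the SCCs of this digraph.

{B, C, D, E, F, G, H} are all mutually reachable — one SCC of size 7.
{A} is an SCC by itself.
That gives 2 strongly connected components.

2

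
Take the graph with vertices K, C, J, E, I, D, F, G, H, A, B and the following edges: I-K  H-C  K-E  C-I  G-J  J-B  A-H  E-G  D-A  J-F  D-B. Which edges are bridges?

F-J

The edges on the cycle D-A-H-C-I-K-E-G-J-B-D are not bridges since each lies on that cycle.
But removing J-F disconnects J from F — this is a bridge.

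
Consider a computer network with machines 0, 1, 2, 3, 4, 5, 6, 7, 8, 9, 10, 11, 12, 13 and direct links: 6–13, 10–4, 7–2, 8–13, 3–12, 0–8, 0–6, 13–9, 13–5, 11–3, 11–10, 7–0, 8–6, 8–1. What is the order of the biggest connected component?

Starting from 3 we can reach 3, 4, 10, 11, 12. That is one component of size 5.
Starting from 0 we can reach 0, 1, 2, 5, 6, 7, 8, 9, 13. That is one component of size 9.
The largest has 9 vertices.

9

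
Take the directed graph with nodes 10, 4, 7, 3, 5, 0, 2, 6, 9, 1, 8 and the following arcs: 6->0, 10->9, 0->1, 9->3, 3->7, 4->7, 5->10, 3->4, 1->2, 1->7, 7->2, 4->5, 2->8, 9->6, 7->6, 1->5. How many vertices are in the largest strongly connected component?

9

{0, 1, 3, 4, 5, 6, 7, 9, 10} are all mutually reachable — one SCC of size 9.
{2} is an SCC by itself.
{8} is an SCC by itself.
The largest has 9 vertices.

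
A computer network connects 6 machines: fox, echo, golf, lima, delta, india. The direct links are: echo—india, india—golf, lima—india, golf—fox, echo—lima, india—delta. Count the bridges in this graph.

The edges on the cycle echo-lima-india-echo are not bridges since each lies on that cycle.
But removing india—delta disconnects india from delta; removing india—golf disconnects india from golf; removing golf—fox disconnects golf from fox — these are bridges.
That makes 3 bridges.

3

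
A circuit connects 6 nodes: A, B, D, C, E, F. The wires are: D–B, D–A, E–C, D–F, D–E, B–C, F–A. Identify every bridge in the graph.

none

The edges on the cycle D-F-A-D are not bridges since each lies on that cycle.
Every edge lies on some cycle, so there are no bridges.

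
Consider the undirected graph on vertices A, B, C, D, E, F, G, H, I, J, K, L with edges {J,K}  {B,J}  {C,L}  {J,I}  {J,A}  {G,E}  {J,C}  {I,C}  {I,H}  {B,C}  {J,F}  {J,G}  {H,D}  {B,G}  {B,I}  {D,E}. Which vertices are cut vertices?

Removing C increases the component count from 1 to 2, so C is a cut vertex.
Removing J increases the component count from 1 to 4, so J is a cut vertex.
By contrast removing F leaves 1 component; it is not a cut vertex. No other vertex is a cut vertex either.

C, J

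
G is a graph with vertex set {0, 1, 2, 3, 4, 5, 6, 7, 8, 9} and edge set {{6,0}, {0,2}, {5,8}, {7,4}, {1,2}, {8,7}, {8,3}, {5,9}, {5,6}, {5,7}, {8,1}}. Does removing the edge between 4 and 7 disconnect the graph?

Yes

Removing 4—7 leaves no path between 4 and 7: the component count goes from 1 to 2. So it is a bridge.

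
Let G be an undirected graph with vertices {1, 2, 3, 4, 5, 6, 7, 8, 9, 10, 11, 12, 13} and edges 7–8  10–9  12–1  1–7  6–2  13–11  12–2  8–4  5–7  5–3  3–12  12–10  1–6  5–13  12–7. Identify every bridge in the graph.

The edges on the cycle 12-1-7-12 are not bridges since each lies on that cycle.
But removing 12–10 disconnects 12 from 10; removing 10–9 disconnects 10 from 9; removing 8–4 disconnects 8 from 4; removing 13–5 disconnects 13 from 5 — these are bridges.
In total 6 edges are bridges.

10-12, 10-9, 11-13, 13-5, 4-8, 7-8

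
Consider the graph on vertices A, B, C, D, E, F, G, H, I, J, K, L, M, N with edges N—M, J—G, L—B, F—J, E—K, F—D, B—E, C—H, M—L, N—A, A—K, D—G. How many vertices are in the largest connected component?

7

I is isolated — a component by itself.
Starting from C we can reach C, H. That is one component of size 2.
Starting from D we can reach D, F, G, J. That is one component of size 4.
Starting from A we can reach A, B, E, K, L, M, N. That is one component of size 7.
The largest has 7 vertices.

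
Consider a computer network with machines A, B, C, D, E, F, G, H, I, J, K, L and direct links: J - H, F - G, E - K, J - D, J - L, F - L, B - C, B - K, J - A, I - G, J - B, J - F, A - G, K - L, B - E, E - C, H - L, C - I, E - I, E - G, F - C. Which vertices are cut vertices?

J

Removing J increases the component count from 1 to 2, so J is a cut vertex.
By contrast removing H leaves 1 component; it is not a cut vertex. No other vertex is a cut vertex either.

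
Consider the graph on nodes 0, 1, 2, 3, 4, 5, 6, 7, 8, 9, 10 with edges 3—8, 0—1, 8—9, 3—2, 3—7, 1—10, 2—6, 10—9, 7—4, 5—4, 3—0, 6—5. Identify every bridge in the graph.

none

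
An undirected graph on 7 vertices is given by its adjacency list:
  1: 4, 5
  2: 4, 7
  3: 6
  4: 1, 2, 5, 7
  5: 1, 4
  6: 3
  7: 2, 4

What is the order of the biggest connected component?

5

Starting from 3 we can reach 3, 6. That is one component of size 2.
Starting from 1 we can reach 1, 2, 4, 5, 7. That is one component of size 5.
The largest has 5 vertices.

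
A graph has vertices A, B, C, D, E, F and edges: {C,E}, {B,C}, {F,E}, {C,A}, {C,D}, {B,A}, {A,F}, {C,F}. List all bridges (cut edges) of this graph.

C-D

The edges on the cycle B-C-E-F-A-B are not bridges since each lies on that cycle.
But removing D - C disconnects D from C — this is a bridge.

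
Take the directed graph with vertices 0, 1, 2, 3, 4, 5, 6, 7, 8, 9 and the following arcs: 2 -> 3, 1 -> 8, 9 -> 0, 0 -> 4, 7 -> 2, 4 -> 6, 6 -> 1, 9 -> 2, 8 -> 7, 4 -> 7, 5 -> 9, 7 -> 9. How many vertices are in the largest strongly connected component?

{0, 1, 4, 6, 7, 8, 9} are all mutually reachable — one SCC of size 7.
{3} is an SCC by itself.
{5} is an SCC by itself.
{2} is an SCC by itself.
The largest has 7 vertices.

7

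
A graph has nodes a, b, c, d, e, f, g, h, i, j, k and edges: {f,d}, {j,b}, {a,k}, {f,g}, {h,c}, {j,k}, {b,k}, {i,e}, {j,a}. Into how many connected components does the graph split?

Starting from e we can reach e, i. That is one component of size 2.
Starting from c we can reach c, h. That is one component of size 2.
Starting from d we can reach d, f, g. That is one component of size 3.
Starting from a we can reach a, b, j, k. That is one component of size 4.
Total: 4 components.

4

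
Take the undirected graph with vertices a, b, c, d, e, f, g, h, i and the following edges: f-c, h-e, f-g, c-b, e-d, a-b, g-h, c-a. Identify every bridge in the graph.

The edges on the cycle c-a-b-c are not bridges since each lies on that cycle.
But removing g-f disconnects g from f; removing c-f disconnects c from f; removing h-g disconnects h from g; removing h-e disconnects h from e — these are bridges.
In total 5 edges are bridges.

c-f, d-e, e-h, f-g, g-h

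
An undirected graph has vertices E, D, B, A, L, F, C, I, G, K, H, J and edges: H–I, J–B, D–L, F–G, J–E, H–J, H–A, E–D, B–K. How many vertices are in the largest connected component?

9

C is isolated — a component by itself.
Starting from F we can reach F, G. That is one component of size 2.
Starting from A we can reach A, B, D, E, H, I, J, K, L. That is one component of size 9.
The largest has 9 vertices.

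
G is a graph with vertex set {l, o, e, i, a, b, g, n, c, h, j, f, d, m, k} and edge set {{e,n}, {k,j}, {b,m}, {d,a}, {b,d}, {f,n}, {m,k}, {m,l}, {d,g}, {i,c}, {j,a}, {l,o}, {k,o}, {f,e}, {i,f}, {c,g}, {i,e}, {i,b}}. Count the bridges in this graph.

0

The edges on the cycle m-l-o-k-m are not bridges since each lies on that cycle.
Every edge lies on some cycle, so there are no bridges.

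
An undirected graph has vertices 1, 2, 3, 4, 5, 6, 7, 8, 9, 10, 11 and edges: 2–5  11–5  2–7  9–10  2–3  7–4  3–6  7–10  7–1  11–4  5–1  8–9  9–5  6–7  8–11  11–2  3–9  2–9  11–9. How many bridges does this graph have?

The edges on the cycle 2-3-9-10-7-2 are not bridges since each lies on that cycle.
Every edge lies on some cycle, so there are no bridges.

0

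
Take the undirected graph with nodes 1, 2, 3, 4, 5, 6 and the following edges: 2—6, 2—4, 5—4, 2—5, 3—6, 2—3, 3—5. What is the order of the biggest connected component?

1 is isolated — a component by itself.
Starting from 2 we can reach 2, 3, 4, 5, 6. That is one component of size 5.
The largest has 5 vertices.

5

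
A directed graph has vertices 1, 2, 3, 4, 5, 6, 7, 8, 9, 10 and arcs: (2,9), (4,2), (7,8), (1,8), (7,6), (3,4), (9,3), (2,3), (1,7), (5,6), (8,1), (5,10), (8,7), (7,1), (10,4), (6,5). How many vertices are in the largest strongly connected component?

{2, 3, 4, 9} are all mutually reachable — one SCC of size 4.
{1, 7, 8} are all mutually reachable — one SCC of size 3.
{5, 6} are all mutually reachable — one SCC of size 2.
{10} is an SCC by itself.
The largest has 4 vertices.

4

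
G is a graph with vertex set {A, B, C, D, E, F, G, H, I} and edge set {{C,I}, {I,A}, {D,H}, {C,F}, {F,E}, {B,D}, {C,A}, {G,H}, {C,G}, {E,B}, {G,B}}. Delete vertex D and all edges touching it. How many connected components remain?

1

With D gone, the remaining components are: {A, B, C, E, F, G, H, I}.
That is 1 component.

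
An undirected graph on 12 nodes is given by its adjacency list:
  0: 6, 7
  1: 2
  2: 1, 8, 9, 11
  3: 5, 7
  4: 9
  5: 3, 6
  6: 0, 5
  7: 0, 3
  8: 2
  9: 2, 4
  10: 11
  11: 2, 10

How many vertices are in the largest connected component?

7

Starting from 0 we can reach 0, 3, 5, 6, 7. That is one component of size 5.
Starting from 1 we can reach 1, 2, 4, 8, 9, 10, 11. That is one component of size 7.
The largest has 7 vertices.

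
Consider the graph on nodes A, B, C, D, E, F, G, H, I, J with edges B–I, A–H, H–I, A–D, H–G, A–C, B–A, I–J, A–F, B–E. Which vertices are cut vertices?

A, B, H, I

Removing A increases the component count from 1 to 4, so A is a cut vertex.
Removing B increases the component count from 1 to 2, so B is a cut vertex.
Removing H increases the component count from 1 to 2, so H is a cut vertex.
Likewise I is a cut vertex.
By contrast removing E leaves 1 component; it is not a cut vertex. No other vertex is a cut vertex either.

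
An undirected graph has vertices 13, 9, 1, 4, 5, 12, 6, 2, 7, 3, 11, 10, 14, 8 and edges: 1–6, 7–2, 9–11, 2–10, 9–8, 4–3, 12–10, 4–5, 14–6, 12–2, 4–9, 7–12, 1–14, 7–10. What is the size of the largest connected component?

6

13 is isolated — a component by itself.
Starting from 1 we can reach 1, 6, 14. That is one component of size 3.
Starting from 2 we can reach 2, 7, 10, 12. That is one component of size 4.
Starting from 3 we can reach 3, 4, 5, 8, 9, 11. That is one component of size 6.
The largest has 6 vertices.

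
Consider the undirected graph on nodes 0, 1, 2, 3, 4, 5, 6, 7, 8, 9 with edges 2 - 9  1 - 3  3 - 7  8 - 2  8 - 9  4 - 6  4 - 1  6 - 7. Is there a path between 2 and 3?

No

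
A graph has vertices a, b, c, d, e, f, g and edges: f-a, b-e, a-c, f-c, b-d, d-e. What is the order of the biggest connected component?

3

g is isolated — a component by itself.
Starting from b we can reach b, d, e. That is one component of size 3.
Starting from a we can reach a, c, f. That is one component of size 3.
The largest has 3 vertices.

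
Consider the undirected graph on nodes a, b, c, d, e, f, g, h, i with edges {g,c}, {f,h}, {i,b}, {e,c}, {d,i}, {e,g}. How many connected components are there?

a is isolated — a component by itself.
Starting from f we can reach f, h. That is one component of size 2.
Starting from c we can reach c, e, g. That is one component of size 3.
Starting from b we can reach b, d, i. That is one component of size 3.
Total: 4 components.

4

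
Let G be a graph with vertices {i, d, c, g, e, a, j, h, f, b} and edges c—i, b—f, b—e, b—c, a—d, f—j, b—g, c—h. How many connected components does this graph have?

2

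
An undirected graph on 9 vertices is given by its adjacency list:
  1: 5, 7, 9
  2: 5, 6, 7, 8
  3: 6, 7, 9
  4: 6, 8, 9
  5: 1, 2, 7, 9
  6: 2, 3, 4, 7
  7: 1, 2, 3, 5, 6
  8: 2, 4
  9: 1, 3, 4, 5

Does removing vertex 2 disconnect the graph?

No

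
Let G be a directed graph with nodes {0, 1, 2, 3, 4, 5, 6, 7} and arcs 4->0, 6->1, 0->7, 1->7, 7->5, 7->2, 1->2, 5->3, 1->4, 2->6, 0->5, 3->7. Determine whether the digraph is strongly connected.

From 1 we can reach every vertex (0, 1, 2, 3, 4, 5, 6, 7), and every vertex can reach 1 (0, 1, 2, 3, 4, 5, 6, 7). So the whole graph is one strongly connected component.

Yes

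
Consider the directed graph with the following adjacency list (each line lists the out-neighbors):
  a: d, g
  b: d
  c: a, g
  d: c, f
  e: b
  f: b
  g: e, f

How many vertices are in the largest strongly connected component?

7

{a, b, c, d, e, f, g} are all mutually reachable — one SCC of size 7.
The largest has 7 vertices.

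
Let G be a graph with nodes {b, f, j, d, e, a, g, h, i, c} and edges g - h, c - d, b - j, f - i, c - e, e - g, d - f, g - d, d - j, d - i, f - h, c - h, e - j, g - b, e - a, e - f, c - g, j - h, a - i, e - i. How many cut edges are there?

The edges on the cycle e-a-i-f-e are not bridges since each lies on that cycle.
Every edge lies on some cycle, so there are no bridges.

0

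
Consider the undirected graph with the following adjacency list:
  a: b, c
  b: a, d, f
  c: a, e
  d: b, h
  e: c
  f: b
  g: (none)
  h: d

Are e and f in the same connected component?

From e we can reach a, b, c, d, e, f, h, which includes f.

Yes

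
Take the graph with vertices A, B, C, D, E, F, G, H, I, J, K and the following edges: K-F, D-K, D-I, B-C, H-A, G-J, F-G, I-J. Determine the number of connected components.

4

E is isolated — a component by itself.
Starting from A we can reach A, H. That is one component of size 2.
Starting from B we can reach B, C. That is one component of size 2.
Starting from D we can reach D, F, G, I, J, K. That is one component of size 6.
Total: 4 components.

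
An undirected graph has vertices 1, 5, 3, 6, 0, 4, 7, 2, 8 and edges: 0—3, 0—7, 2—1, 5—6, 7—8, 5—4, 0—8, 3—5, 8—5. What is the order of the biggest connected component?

7

Starting from 1 we can reach 1, 2. That is one component of size 2.
Starting from 0 we can reach 0, 3, 4, 5, 6, 7, 8. That is one component of size 7.
The largest has 7 vertices.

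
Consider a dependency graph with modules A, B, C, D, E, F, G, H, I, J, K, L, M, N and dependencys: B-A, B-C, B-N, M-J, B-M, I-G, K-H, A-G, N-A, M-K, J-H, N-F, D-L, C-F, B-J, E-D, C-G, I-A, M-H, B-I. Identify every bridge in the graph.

The edges on the cycle M-K-H-M are not bridges since each lies on that cycle.
But removing D-L disconnects D from L; removing E-D disconnects E from D — these are bridges.

D-E, D-L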